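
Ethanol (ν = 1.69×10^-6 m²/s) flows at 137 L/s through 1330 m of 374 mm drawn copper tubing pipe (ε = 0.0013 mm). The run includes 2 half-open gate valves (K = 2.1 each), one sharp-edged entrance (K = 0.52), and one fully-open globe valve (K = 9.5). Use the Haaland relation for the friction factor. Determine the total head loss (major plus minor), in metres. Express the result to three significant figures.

H_L ≈ 5.24 m

V = 4Q/(πD²) = 1.247 m/s; V²/2g = 0.07926 m
Re = 2.76×10^5, ε/D = 3.48×10^-6 → f = 0.01460 (Haaland)
Major: h_f = f(L/D)·V²/2g = 0.01460·3556·0.07926 = 4.114 m
Minor: ΣK = 14.2; h_m = ΣK·V²/2g = 1.127 m
Total H_L = 4.114 + 1.127 = 5.241 m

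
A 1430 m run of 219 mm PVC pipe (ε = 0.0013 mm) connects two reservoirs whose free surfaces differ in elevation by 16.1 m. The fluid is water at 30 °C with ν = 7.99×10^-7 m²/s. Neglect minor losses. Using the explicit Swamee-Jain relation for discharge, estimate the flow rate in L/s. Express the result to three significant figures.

Swamee-Jain (Type II): Q = -0.965·√(gD⁵h_f/L)·ln[ε/(3.7D) + √(3.17ν²L/(gD³h_f))]
√(gD⁵h_f/L) = √(9.81·0.219⁵·16.1/1430) = 0.007459
ε/(3.7D) = 1.60×10^-6; √(3.17ν²L/(gD³h_f)) = 4.18×10^-5
Q = -0.965·0.007459·ln(4.337×10^-5) = 0.07231 m³/s
Check: V = 1.92 m/s, Re = 5.26×10^5, f = 0.01307, h_f = 16.0 m ≈ 16.1 m ✓

Q ≈ 72.3 L/s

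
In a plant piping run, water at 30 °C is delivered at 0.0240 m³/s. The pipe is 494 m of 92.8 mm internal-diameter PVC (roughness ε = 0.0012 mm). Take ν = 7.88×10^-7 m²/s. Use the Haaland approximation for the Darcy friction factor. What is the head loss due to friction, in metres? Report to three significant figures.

h_f ≈ 46.5 m

V = 4Q/(πD²) = 4·0.0240/(π·0.0928²) = 3.548 m/s
Re = VD/ν = 3.548·0.0928/7.88×10^-7 = 4.18×10^5 → turbulent
ε/D = 0.0012/92.8 = 1.29×10^-5
Haaland: f = 0.01362
h_f = f(L/D)V²/(2g) = 0.01362·(494/0.0928)·3.548²/(2·9.81) = 46.54 m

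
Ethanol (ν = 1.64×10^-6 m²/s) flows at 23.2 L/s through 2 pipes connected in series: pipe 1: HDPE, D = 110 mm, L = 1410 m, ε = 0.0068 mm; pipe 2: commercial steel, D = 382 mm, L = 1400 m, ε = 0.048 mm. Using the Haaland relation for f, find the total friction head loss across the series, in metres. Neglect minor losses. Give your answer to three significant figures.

H ≈ 64.4 m

Pipe 1: V = 2.441 m/s, Re = 1.64×10^5, ε/D = 6.18×10^-5, f = 0.01649, h_1 = f(L/D)V²/2g = 64.19 m
Pipe 2: V = 0.2024 m/s, Re = 4.72×10^4, ε/D = 1.26×10^-4, f = 0.02134, h_2 = f(L/D)V²/2g = 0.1633 m
Series → Q common, losses add: H = Σh = 64.35 m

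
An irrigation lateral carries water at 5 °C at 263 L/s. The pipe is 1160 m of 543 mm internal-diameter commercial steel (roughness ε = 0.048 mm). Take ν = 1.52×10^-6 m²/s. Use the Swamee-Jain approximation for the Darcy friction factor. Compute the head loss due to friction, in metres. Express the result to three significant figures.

h_f ≈ 2.07 m

V = 4Q/(πD²) = 4·0.263/(π·0.543²) = 1.136 m/s
Re = VD/ν = 1.136·0.543/1.52×10^-6 = 4.06×10^5 → turbulent
ε/D = 0.048/543 = 8.84×10^-5
Swamee-Jain: f = 0.01471
h_f = f(L/D)V²/(2g) = 0.01471·(1160/0.543)·1.136²/(2·9.81) = 2.066 m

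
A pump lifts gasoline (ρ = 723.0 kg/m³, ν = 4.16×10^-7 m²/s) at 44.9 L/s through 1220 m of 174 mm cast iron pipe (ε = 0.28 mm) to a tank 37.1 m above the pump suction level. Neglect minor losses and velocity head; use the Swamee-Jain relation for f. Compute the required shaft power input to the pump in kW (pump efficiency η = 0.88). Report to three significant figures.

P_shaft ≈ 23.8 kW

V = 4Q/(πD²) = 1.888 m/s; Re = 7.90×10^5; ε/D = 0.00161; f = 0.02249
h_f = f(L/D)V²/2g = 28.65 m
Total head H = z + h_f = 37.1 + 28.65 = 65.75 m
P_hyd = ρgQH = 723.0·9.81·0.0449·65.75 = 20.94 kW
P_shaft = P_hyd/η = 20.94/0.88 = 23.80 kW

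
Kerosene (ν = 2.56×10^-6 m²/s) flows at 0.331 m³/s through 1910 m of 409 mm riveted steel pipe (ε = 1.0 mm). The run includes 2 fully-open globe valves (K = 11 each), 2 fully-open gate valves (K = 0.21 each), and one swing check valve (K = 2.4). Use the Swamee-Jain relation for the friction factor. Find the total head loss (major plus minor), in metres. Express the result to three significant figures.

H_L ≈ 46.2 m

V = 4Q/(πD²) = 2.519 m/s; V²/2g = 0.3235 m
Re = 4.03×10^5, ε/D = 0.00244 → f = 0.02524 (Swamee-Jain)
Major: h_f = f(L/D)·V²/2g = 0.02524·4670·0.3235 = 38.13 m
Minor: ΣK = 24.8; h_m = ΣK·V²/2g = 8.029 m
Total H_L = 38.13 + 8.029 = 46.16 m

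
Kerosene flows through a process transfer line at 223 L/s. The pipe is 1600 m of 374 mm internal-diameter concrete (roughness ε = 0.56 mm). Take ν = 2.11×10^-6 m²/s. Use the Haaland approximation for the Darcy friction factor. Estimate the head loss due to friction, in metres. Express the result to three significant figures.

h_f ≈ 20.0 m

V = 4Q/(πD²) = 4·0.223/(π·0.374²) = 2.030 m/s
Re = VD/ν = 2.030·0.374/2.11×10^-6 = 3.60×10^5 → turbulent
ε/D = 0.56/374 = 0.00150
Haaland: f = 0.02230
h_f = f(L/D)V²/(2g) = 0.02230·(1600/0.374)·2.030²/(2·9.81) = 20.04 m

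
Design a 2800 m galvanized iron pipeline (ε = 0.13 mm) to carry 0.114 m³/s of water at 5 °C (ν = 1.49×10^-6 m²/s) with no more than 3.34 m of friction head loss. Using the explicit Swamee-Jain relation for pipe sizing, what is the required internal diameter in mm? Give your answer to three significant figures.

D ≈ 442 mm

Swamee-Jain (Type III): D = 0.66·[ε^1.25·(LQ²/(gh_f))^4.75 + ν·Q^9.4·(L/(gh_f))^5.2]^0.04
LQ²/(gh_f) = 1.111; L/(gh_f) = 85.46
Term 1 = ε^1.25·(…)^4.75 = 2.28×10^-5; Term 2 = ν·Q^9.4·(…)^5.2 = 2.26×10^-5
D = 0.66·(2.28×10^-5 + 2.26×10^-5)^0.04 = 0.4424 m = 442 mm
Check: V = 0.742 m/s, Re = 2.20×10^5, f = 0.01756, h_f = 3.12 m ≈ 3.34 m ✓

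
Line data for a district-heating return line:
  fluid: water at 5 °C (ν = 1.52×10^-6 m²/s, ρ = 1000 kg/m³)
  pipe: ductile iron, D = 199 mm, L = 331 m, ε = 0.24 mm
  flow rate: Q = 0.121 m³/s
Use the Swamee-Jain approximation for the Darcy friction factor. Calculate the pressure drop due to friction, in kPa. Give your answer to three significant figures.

V = 4Q/(πD²) = 4·0.121/(π·0.199²) = 3.890 m/s
Re = VD/ν = 3.890·0.199/1.52×10^-6 = 5.09×10^5 → turbulent
ε/D = 0.24/199 = 0.00121
Swamee-Jain: f = 0.02120
h_f = f(L/D)V²/(2g) = 0.02120·(331/0.199)·3.890²/(2·9.81) = 27.20 m
Δp = ρg·h_f = 1000·9.81·27.20 = 266.8 kPa

Δp ≈ 267 kPa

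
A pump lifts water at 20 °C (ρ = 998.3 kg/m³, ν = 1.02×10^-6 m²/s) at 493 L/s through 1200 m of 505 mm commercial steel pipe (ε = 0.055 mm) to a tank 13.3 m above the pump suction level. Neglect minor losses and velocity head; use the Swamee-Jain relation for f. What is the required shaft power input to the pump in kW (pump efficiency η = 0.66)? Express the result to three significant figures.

V = 4Q/(πD²) = 2.461 m/s; Re = 1.22×10^6; ε/D = 1.09×10^-4; f = 0.01344
h_f = f(L/D)V²/2g = 9.858 m
Total head H = z + h_f = 13.3 + 9.858 = 23.16 m
P_hyd = ρgQH = 998.3·9.81·0.493·23.16 = 111.8 kW
P_shaft = P_hyd/η = 111.8/0.66 = 169.4 kW

P_shaft ≈ 169 kW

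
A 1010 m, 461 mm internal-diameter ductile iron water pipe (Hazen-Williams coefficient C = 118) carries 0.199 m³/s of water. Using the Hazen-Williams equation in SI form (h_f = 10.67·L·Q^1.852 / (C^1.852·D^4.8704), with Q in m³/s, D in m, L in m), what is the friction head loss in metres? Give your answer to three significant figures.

h_f = 10.67·1010·0.199^1.852 / (118^1.852·0.461^4.8704) = 3.426 m

h_f ≈ 3.43 m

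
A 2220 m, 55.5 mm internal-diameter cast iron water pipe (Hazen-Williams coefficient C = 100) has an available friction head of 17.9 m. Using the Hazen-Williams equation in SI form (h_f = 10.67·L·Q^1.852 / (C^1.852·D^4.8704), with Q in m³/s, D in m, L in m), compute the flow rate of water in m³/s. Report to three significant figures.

Q ≈ 0.00103 m³/s

Rearranging: Q = [h_f·C^1.852·D^4.8704 / (10.67·L)]^(1/1.852)
Q = [17.9·100^1.852·0.0555^4.8704 / (10.67·2220)]^0.540 = 0.001028 m³/s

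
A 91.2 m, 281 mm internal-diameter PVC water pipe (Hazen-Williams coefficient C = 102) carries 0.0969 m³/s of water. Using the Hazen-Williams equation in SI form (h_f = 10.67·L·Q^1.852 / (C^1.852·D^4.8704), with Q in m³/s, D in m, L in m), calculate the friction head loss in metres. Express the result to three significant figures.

h_f = 10.67·91.2·0.0969^1.852 / (102^1.852·0.281^4.8704) = 1.191 m

h_f ≈ 1.19 m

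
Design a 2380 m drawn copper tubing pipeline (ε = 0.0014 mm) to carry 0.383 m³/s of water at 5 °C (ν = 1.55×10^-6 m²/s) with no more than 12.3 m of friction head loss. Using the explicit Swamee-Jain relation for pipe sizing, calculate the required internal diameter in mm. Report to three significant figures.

Swamee-Jain (Type III): D = 0.66·[ε^1.25·(LQ²/(gh_f))^4.75 + ν·Q^9.4·(L/(gh_f))^5.2]^0.04
LQ²/(gh_f) = 2.893; L/(gh_f) = 19.72
Term 1 = ε^1.25·(…)^4.75 = 7.49×10^-6; Term 2 = ν·Q^9.4·(…)^5.2 = 0.00101
D = 0.66·(7.49×10^-6 + 0.00101)^0.04 = 0.5011 m = 501 mm
Check: V = 1.94 m/s, Re = 6.28×10^5, f = 0.01263, h_f = 11.5 m ≈ 12.3 m ✓

D ≈ 501 mm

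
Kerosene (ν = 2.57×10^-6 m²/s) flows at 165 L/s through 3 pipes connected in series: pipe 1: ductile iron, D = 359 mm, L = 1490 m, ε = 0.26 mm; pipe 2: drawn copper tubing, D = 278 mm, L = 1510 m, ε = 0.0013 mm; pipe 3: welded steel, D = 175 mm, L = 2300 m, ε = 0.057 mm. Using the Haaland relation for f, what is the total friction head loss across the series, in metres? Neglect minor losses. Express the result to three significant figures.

Pipe 1: V = 1.630 m/s, Re = 2.28×10^5, ε/D = 7.24×10^-4, f = 0.01957, h_1 = f(L/D)V²/2g = 11.00 m
Pipe 2: V = 2.718 m/s, Re = 2.94×10^5, ε/D = 4.68×10^-6, f = 0.01443, h_2 = f(L/D)V²/2g = 29.53 m
Pipe 3: V = 6.860 m/s, Re = 4.67×10^5, ε/D = 3.26×10^-4, f = 0.01643, h_3 = f(L/D)V²/2g = 517.8 m
Series → Q common, losses add: H = Σh = 558.4 m

H ≈ 558 m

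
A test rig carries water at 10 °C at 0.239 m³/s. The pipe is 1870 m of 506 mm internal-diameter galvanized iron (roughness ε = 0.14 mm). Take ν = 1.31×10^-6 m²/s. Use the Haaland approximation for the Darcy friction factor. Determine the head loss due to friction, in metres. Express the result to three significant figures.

V = 4Q/(πD²) = 4·0.239/(π·0.506²) = 1.189 m/s
Re = VD/ν = 1.189·0.506/1.31×10^-6 = 4.59×10^5 → turbulent
ε/D = 0.14/506 = 2.77×10^-4
Haaland: f = 0.01606
h_f = f(L/D)V²/(2g) = 0.01606·(1870/0.506)·1.189²/(2·9.81) = 4.273 m

h_f ≈ 4.27 m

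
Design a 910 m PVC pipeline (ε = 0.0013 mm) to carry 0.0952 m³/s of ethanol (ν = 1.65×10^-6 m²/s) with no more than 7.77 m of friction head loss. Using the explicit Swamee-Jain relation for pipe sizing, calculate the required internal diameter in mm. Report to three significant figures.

Swamee-Jain (Type III): D = 0.66·[ε^1.25·(LQ²/(gh_f))^4.75 + ν·Q^9.4·(L/(gh_f))^5.2]^0.04
LQ²/(gh_f) = 0.1082; L/(gh_f) = 11.94
Term 1 = ε^1.25·(…)^4.75 = 1.14×10^-12; Term 2 = ν·Q^9.4·(…)^5.2 = 1.65×10^-10
D = 0.66·(1.14×10^-12 + 1.65×10^-10)^0.04 = 0.2681 m = 268 mm
Check: V = 1.69 m/s, Re = 2.74×10^5, f = 0.01468, h_f = 7.22 m ≈ 7.77 m ✓

D ≈ 268 mm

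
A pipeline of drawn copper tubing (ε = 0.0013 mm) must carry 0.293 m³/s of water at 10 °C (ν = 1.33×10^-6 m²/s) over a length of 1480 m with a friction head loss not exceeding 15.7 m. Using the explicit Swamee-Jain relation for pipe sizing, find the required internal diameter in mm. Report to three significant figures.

Swamee-Jain (Type III): D = 0.66·[ε^1.25·(LQ²/(gh_f))^4.75 + ν·Q^9.4·(L/(gh_f))^5.2]^0.04
LQ²/(gh_f) = 0.8250; L/(gh_f) = 9.609
Term 1 = ε^1.25·(…)^4.75 = 1.76×10^-8; Term 2 = ν·Q^9.4·(…)^5.2 = 1.67×10^-6
D = 0.66·(1.76×10^-8 + 1.67×10^-6)^0.04 = 0.3878 m = 388 mm
Check: V = 2.48 m/s, Re = 7.23×10^5, f = 0.01234, h_f = 14.8 m ≈ 15.7 m ✓

D ≈ 388 mm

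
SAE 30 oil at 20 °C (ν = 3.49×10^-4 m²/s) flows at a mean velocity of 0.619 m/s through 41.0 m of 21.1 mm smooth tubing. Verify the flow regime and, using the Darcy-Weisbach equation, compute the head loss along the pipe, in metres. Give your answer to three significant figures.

Re = VD/ν = 0.619·0.02110/3.49×10^-4 = 37.4 → laminar (Re < 2300)
f = 64/Re = 1.710
h_f = f(L/D)V²/(2g) = 1.710·(41.0/0.02110)·0.619²/(2·9.81) = 64.90 m

h_f ≈ 64.9 m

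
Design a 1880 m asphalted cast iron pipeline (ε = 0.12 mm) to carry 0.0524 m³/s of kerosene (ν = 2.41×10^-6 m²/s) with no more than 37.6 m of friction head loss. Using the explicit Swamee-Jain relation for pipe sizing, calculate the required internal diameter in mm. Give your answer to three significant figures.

Swamee-Jain (Type III): D = 0.66·[ε^1.25·(LQ²/(gh_f))^4.75 + ν·Q^9.4·(L/(gh_f))^5.2]^0.04
LQ²/(gh_f) = 0.01399; L/(gh_f) = 5.097
Term 1 = ε^1.25·(…)^4.75 = 1.96×10^-14; Term 2 = ν·Q^9.4·(…)^5.2 = 1.05×10^-14
D = 0.66·(1.96×10^-14 + 1.05×10^-14)^0.04 = 0.1900 m = 190 mm
Check: V = 1.85 m/s, Re = 1.46×10^5, f = 0.02014, h_f = 34.7 m ≈ 37.6 m ✓

D ≈ 190 mm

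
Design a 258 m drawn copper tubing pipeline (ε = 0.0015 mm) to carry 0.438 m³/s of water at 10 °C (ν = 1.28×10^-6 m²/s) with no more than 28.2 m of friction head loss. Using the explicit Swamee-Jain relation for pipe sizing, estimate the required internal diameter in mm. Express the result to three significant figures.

Swamee-Jain (Type III): D = 0.66·[ε^1.25·(LQ²/(gh_f))^4.75 + ν·Q^9.4·(L/(gh_f))^5.2]^0.04
LQ²/(gh_f) = 0.1789; L/(gh_f) = 0.9326
Term 1 = ε^1.25·(…)^4.75 = 1.48×10^-11; Term 2 = ν·Q^9.4·(…)^5.2 = 3.80×10^-10
D = 0.66·(1.48×10^-11 + 3.80×10^-10)^0.04 = 0.2776 m = 278 mm
Check: V = 7.24 m/s, Re = 1.57×10^6, f = 0.01095, h_f = 27.2 m ≈ 28.2 m ✓

D ≈ 278 mm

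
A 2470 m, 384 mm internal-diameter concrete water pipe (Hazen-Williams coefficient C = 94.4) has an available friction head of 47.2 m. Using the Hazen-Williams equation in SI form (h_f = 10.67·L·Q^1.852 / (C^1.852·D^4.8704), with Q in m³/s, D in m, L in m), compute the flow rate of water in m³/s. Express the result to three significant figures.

Rearranging: Q = [h_f·C^1.852·D^4.8704 / (10.67·L)]^(1/1.852)
Q = [47.2·94.4^1.852·0.384^4.8704 / (10.67·2470)]^0.540 = 0.2504 m³/s

Q ≈ 0.250 m³/s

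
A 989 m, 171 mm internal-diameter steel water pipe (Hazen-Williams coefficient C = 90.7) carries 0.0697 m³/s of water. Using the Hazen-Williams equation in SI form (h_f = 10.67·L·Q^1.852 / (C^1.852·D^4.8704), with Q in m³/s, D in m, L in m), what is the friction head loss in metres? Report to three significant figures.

h_f = 10.67·989·0.0697^1.852 / (90.7^1.852·0.171^4.8704) = 97.98 m

h_f ≈ 98.0 m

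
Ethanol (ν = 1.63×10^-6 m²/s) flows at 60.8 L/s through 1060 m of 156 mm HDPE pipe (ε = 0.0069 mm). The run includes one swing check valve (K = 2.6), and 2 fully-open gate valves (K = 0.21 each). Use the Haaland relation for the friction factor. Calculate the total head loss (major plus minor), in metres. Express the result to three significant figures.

V = 4Q/(πD²) = 3.181 m/s; V²/2g = 0.5157 m
Re = 3.04×10^5, ε/D = 4.42×10^-5 → f = 0.01469 (Haaland)
Major: h_f = f(L/D)·V²/2g = 0.01469·6795·0.5157 = 51.49 m
Minor: ΣK = 3.02; h_m = ΣK·V²/2g = 1.558 m
Total H_L = 51.49 + 1.558 = 53.04 m

H_L ≈ 53.0 m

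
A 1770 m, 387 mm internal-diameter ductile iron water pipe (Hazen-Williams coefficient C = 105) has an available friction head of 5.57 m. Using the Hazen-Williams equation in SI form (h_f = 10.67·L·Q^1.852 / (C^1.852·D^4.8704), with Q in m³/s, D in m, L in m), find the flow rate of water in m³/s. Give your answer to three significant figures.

Rearranging: Q = [h_f·C^1.852·D^4.8704 / (10.67·L)]^(1/1.852)
Q = [5.57·105^1.852·0.387^4.8704 / (10.67·1770)]^0.540 = 0.1073 m³/s

Q ≈ 0.107 m³/s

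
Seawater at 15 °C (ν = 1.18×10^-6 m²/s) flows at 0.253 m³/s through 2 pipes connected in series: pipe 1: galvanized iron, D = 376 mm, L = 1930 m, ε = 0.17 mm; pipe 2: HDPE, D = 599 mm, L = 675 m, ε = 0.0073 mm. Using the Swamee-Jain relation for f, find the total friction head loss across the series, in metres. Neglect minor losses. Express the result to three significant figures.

H ≈ 23.9 m

Pipe 1: V = 2.279 m/s, Re = 7.26×10^5, ε/D = 4.52×10^-4, f = 0.01717, h_1 = f(L/D)V²/2g = 23.32 m
Pipe 2: V = 0.8978 m/s, Re = 4.56×10^5, ε/D = 1.22×10^-5, f = 0.01349, h_2 = f(L/D)V²/2g = 0.6247 m
Series → Q common, losses add: H = Σh = 23.94 m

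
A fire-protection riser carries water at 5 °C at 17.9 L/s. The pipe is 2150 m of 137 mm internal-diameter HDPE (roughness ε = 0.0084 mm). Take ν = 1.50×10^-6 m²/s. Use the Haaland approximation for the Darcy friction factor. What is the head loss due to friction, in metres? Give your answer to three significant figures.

h_f ≈ 20.9 m

V = 4Q/(πD²) = 4·0.0179/(π·0.137²) = 1.214 m/s
Re = VD/ν = 1.214·0.137/1.50×10^-6 = 1.11×10^5 → turbulent
ε/D = 0.0084/137 = 6.13×10^-5
Haaland: f = 0.01772
h_f = f(L/D)V²/(2g) = 0.01772·(2150/0.137)·1.214²/(2·9.81) = 20.90 m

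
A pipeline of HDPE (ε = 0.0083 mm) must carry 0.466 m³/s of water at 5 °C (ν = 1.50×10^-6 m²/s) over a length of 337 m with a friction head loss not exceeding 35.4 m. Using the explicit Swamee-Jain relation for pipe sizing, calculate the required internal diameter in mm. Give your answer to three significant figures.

Swamee-Jain (Type III): D = 0.66·[ε^1.25·(LQ²/(gh_f))^4.75 + ν·Q^9.4·(L/(gh_f))^5.2]^0.04
LQ²/(gh_f) = 0.2107; L/(gh_f) = 0.9704
Term 1 = ε^1.25·(…)^4.75 = 2.73×10^-10; Term 2 = ν·Q^9.4·(…)^5.2 = 9.80×10^-10
D = 0.66·(2.73×10^-10 + 9.80×10^-10)^0.04 = 0.2907 m = 291 mm
Check: V = 7.02 m/s, Re = 1.36×10^6, f = 0.01181, h_f = 34.4 m ≈ 35.4 m ✓

D ≈ 291 mm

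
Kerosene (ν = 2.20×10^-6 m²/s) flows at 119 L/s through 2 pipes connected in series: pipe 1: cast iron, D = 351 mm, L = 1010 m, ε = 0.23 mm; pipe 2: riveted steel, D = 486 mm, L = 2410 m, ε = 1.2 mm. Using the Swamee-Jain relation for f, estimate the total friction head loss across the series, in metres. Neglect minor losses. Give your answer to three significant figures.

Pipe 1: V = 1.230 m/s, Re = 1.96×10^5, ε/D = 6.55×10^-4, f = 0.01974, h_1 = f(L/D)V²/2g = 4.378 m
Pipe 2: V = 0.6415 m/s, Re = 1.42×10^5, ε/D = 0.00247, f = 0.02607, h_2 = f(L/D)V²/2g = 2.711 m
Series → Q common, losses add: H = Σh = 7.089 m

H ≈ 7.09 m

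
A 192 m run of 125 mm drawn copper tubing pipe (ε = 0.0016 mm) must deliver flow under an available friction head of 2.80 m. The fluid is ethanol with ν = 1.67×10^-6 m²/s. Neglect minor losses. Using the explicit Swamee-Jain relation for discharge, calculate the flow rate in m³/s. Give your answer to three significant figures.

Q ≈ 0.0174 m³/s

Swamee-Jain (Type II): Q = -0.965·√(gD⁵h_f/L)·ln[ε/(3.7D) + √(3.17ν²L/(gD³h_f))]
√(gD⁵h_f/L) = √(9.81·0.125⁵·2.80/192) = 0.002089
ε/(3.7D) = 3.46×10^-6; √(3.17ν²L/(gD³h_f)) = 1.78×10^-4
Q = -0.965·0.002089·ln(1.813×10^-4) = 0.01737 m³/s
Check: V = 1.42 m/s, Re = 1.06×10^5, f = 0.01773, h_f = 2.78 m ≈ 2.80 m ✓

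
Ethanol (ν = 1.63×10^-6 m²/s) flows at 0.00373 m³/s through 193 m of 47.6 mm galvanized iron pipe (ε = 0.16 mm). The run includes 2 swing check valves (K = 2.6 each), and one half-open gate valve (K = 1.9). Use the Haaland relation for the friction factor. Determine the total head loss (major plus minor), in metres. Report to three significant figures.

V = 4Q/(πD²) = 2.096 m/s; V²/2g = 0.2239 m
Re = 6.12×10^4, ε/D = 0.00336 → f = 0.02881 (Haaland)
Major: h_f = f(L/D)·V²/2g = 0.02881·4055·0.2239 = 26.16 m
Minor: ΣK = 7.10; h_m = ΣK·V²/2g = 1.590 m
Total H_L = 26.16 + 1.590 = 27.75 m

H_L ≈ 27.7 m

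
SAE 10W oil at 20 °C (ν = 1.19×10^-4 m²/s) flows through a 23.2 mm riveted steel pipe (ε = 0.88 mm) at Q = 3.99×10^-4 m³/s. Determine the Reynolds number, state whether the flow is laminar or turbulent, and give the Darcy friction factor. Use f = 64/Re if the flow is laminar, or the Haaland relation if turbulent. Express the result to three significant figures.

V = 4Q/(πD²) = 0.9439 m/s
Re = VD/ν = 0.9439·0.0232/1.19×10^-4 = 184
Re < 2300 → laminar → f = 64/Re = 0.3478

Re ≈ 184; laminar; f = 64/Re ≈ 0.348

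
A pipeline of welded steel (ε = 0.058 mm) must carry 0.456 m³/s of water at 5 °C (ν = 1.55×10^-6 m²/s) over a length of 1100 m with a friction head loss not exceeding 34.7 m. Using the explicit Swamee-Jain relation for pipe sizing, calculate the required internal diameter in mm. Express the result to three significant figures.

Swamee-Jain (Type III): D = 0.66·[ε^1.25·(LQ²/(gh_f))^4.75 + ν·Q^9.4·(L/(gh_f))^5.2]^0.04
LQ²/(gh_f) = 0.6719; L/(gh_f) = 3.231
Term 1 = ε^1.25·(…)^4.75 = 7.66×10^-7; Term 2 = ν·Q^9.4·(…)^5.2 = 4.30×10^-7
D = 0.66·(7.66×10^-7 + 4.30×10^-7)^0.04 = 0.3825 m = 383 mm
Check: V = 3.97 m/s, Re = 9.79×10^5, f = 0.01423, h_f = 32.8 m ≈ 34.7 m ✓

D ≈ 383 mm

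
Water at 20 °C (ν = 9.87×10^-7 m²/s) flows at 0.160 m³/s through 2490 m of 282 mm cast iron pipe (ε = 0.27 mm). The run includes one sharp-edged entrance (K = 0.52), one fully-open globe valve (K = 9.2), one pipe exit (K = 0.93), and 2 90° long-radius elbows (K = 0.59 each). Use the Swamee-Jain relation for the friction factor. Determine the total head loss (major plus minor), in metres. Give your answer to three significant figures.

H_L ≈ 62.9 m

V = 4Q/(πD²) = 2.562 m/s; V²/2g = 0.3345 m
Re = 7.32×10^5, ε/D = 9.57×10^-4 → f = 0.01996 (Swamee-Jain)
Major: h_f = f(L/D)·V²/2g = 0.01996·8830·0.3345 = 58.95 m
Minor: ΣK = 11.8; h_m = ΣK·V²/2g = 3.957 m
Total H_L = 58.95 + 3.957 = 62.91 m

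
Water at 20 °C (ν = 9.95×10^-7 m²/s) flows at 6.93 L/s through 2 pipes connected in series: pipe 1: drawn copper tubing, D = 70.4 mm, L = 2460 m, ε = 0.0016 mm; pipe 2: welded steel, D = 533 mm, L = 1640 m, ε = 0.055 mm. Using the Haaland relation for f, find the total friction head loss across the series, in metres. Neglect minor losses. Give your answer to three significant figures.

Pipe 1: V = 1.780 m/s, Re = 1.26×10^5, ε/D = 2.27×10^-5, f = 0.01710, h_1 = f(L/D)V²/2g = 96.52 m
Pipe 2: V = 0.03106 m/s, Re = 1.66×10^4, ε/D = 1.03×10^-4, f = 0.02713, h_2 = f(L/D)V²/2g = 0.004104 m
Series → Q common, losses add: H = Σh = 96.53 m

H ≈ 96.5 m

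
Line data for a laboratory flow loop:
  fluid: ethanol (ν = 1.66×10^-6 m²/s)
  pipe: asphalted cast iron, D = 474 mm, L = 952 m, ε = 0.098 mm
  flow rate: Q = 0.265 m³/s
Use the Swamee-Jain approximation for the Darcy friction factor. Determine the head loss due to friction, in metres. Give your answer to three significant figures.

V = 4Q/(πD²) = 4·0.265/(π·0.474²) = 1.502 m/s
Re = VD/ν = 1.502·0.474/1.66×10^-6 = 4.29×10^5 → turbulent
ε/D = 0.098/474 = 2.07×10^-4
Swamee-Jain: f = 0.01579
h_f = f(L/D)V²/(2g) = 0.01579·(952/0.474)·1.502²/(2·9.81) = 3.645 m

h_f ≈ 3.64 m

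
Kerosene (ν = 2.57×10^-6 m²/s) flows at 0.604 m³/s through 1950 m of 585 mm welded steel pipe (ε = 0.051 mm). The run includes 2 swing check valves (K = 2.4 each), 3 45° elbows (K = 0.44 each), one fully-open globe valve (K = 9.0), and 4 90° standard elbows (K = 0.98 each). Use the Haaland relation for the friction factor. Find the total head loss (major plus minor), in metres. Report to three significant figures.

H_L ≈ 17.0 m

V = 4Q/(πD²) = 2.247 m/s; V²/2g = 0.2574 m
Re = 5.12×10^5, ε/D = 8.72×10^-5 → f = 0.01408 (Haaland)
Major: h_f = f(L/D)·V²/2g = 0.01408·3333·0.2574 = 12.08 m
Minor: ΣK = 19.0; h_m = ΣK·V²/2g = 4.900 m
Total H_L = 12.08 + 4.900 = 16.98 m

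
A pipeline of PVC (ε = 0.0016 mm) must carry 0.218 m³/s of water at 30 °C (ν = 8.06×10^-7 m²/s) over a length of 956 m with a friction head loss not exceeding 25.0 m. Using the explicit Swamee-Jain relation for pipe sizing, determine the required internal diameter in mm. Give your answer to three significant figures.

D ≈ 282 mm

Swamee-Jain (Type III): D = 0.66·[ε^1.25·(LQ²/(gh_f))^4.75 + ν·Q^9.4·(L/(gh_f))^5.2]^0.04
LQ²/(gh_f) = 0.1853; L/(gh_f) = 3.898
Term 1 = ε^1.25·(…)^4.75 = 1.89×10^-11; Term 2 = ν·Q^9.4·(…)^5.2 = 5.76×10^-10
D = 0.66·(1.89×10^-11 + 5.76×10^-10)^0.04 = 0.2822 m = 282 mm
Check: V = 3.49 m/s, Re = 1.22×10^6, f = 0.01139, h_f = 23.9 m ≈ 25.0 m ✓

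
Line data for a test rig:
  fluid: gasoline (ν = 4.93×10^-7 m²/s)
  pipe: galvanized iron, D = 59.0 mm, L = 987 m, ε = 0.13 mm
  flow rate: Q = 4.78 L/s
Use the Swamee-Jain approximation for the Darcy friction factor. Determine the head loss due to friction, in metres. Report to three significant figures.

h_f ≈ 65.2 m

V = 4Q/(πD²) = 4·0.00478/(π·0.0590²) = 1.748 m/s
Re = VD/ν = 1.748·0.0590/4.93×10^-7 = 2.09×10^5 → turbulent
ε/D = 0.13/59.0 = 0.00220
Swamee-Jain: f = 0.02501
h_f = f(L/D)V²/(2g) = 0.02501·(987/0.0590)·1.748²/(2·9.81) = 65.18 m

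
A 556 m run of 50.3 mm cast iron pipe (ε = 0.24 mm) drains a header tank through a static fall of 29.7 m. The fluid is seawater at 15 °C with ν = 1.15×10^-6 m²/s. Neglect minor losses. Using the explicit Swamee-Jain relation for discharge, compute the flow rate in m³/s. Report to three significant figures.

Q ≈ 0.00257 m³/s

Swamee-Jain (Type II): Q = -0.965·√(gD⁵h_f/L)·ln[ε/(3.7D) + √(3.17ν²L/(gD³h_f))]
√(gD⁵h_f/L) = √(9.81·0.0503⁵·29.7/556) = 4.108×10^-4
ε/(3.7D) = 0.00129; √(3.17ν²L/(gD³h_f)) = 2.51×10^-4
Q = -0.965·4.108×10^-4·ln(0.001540) = 0.002567 m³/s
Check: V = 1.29 m/s, Re = 5.65×10^4, f = 0.03194, h_f = 30.0 m ≈ 29.7 m ✓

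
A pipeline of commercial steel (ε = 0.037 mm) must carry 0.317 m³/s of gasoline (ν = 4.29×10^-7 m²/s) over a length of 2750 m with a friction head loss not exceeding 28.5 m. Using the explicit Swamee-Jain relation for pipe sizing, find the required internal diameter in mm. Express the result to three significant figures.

Swamee-Jain (Type III): D = 0.66·[ε^1.25·(LQ²/(gh_f))^4.75 + ν·Q^9.4·(L/(gh_f))^5.2]^0.04
LQ²/(gh_f) = 0.9884; L/(gh_f) = 9.836
Term 1 = ε^1.25·(…)^4.75 = 2.73×10^-6; Term 2 = ν·Q^9.4·(…)^5.2 = 1.27×10^-6
D = 0.66·(2.73×10^-6 + 1.27×10^-6)^0.04 = 0.4015 m = 401 mm
Check: V = 2.50 m/s, Re = 2.34×10^6, f = 0.01263, h_f = 27.6 m ≈ 28.5 m ✓

D ≈ 401 mm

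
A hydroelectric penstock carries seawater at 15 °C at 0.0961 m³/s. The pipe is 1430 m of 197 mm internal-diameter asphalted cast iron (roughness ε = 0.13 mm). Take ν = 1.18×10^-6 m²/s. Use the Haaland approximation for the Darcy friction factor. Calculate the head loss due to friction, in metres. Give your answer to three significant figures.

h_f ≈ 68.0 m

V = 4Q/(πD²) = 4·0.0961/(π·0.197²) = 3.153 m/s
Re = VD/ν = 3.153·0.197/1.18×10^-6 = 5.26×10^5 → turbulent
ε/D = 0.13/197 = 6.60×10^-4
Haaland: f = 0.01849
h_f = f(L/D)V²/(2g) = 0.01849·(1430/0.197)·3.153²/(2·9.81) = 68.00 m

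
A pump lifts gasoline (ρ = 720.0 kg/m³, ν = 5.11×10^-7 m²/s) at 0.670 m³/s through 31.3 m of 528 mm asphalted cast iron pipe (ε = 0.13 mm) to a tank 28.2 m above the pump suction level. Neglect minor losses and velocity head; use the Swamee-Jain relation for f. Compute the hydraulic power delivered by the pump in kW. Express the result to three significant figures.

V = 4Q/(πD²) = 3.060 m/s; Re = 3.16×10^6; ε/D = 2.46×10^-4; f = 0.01468
h_f = f(L/D)V²/2g = 0.4153 m
Total head H = z + h_f = 28.2 + 0.4153 = 28.62 m
P_hyd = ρgQH = 720.0·9.81·0.670·28.62 = 135.4 kW

P_hyd ≈ 135 kW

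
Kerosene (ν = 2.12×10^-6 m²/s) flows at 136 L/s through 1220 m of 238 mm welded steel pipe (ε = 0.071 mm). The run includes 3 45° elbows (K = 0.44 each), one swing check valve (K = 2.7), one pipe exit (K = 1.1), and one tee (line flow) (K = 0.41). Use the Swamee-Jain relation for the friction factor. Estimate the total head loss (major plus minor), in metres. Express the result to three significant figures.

V = 4Q/(πD²) = 3.057 m/s; V²/2g = 0.4763 m
Re = 3.43×10^5, ε/D = 2.98×10^-4 → f = 0.01684 (Swamee-Jain)
Major: h_f = f(L/D)·V²/2g = 0.01684·5126·0.4763 = 41.13 m
Minor: ΣK = 5.53; h_m = ΣK·V²/2g = 2.634 m
Total H_L = 41.13 + 2.634 = 43.76 m

H_L ≈ 43.8 m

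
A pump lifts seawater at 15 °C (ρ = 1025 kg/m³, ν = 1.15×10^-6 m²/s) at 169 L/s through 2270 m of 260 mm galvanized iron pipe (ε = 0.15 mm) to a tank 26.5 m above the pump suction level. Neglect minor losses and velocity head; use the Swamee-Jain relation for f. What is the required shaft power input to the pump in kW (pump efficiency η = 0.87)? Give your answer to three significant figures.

P_shaft ≈ 210 kW

V = 4Q/(πD²) = 3.183 m/s; Re = 7.20×10^5; ε/D = 5.77×10^-4; f = 0.01798
h_f = f(L/D)V²/2g = 81.06 m
Total head H = z + h_f = 26.5 + 81.06 = 107.6 m
P_hyd = ρgQH = 1025·9.81·0.169·107.6 = 182.8 kW
P_shaft = P_hyd/η = 182.8/0.87 = 210.1 kW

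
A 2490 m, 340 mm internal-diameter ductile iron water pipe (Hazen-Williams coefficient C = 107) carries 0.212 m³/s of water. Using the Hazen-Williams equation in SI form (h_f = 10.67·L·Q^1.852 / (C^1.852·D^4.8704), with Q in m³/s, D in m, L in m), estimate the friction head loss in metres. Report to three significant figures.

h_f = 10.67·2490·0.212^1.852 / (107^1.852·0.340^4.8704) = 50.14 m

h_f ≈ 50.1 m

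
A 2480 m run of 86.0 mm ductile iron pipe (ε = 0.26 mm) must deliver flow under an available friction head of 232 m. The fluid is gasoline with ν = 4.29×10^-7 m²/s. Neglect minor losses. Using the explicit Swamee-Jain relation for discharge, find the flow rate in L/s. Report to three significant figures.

Q ≈ 14.2 L/s

Swamee-Jain (Type II): Q = -0.965·√(gD⁵h_f/L)·ln[ε/(3.7D) + √(3.17ν²L/(gD³h_f))]
√(gD⁵h_f/L) = √(9.81·0.0860⁵·232/2480) = 0.002078
ε/(3.7D) = 8.17×10^-4; √(3.17ν²L/(gD³h_f)) = 3.16×10^-5
Q = -0.965·0.002078·ln(8.487×10^-4) = 0.01418 m³/s
Check: V = 2.44 m/s, Re = 4.89×10^5, f = 0.02661, h_f = 233 m ≈ 232 m ✓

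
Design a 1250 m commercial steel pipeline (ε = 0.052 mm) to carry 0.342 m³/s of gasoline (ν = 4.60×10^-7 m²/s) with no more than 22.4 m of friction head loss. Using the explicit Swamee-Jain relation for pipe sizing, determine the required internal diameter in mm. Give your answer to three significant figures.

D ≈ 376 mm

Swamee-Jain (Type III): D = 0.66·[ε^1.25·(LQ²/(gh_f))^4.75 + ν·Q^9.4·(L/(gh_f))^5.2]^0.04
LQ²/(gh_f) = 0.6653; L/(gh_f) = 5.688
Term 1 = ε^1.25·(…)^4.75 = 6.37×10^-7; Term 2 = ν·Q^9.4·(…)^5.2 = 1.62×10^-7
D = 0.66·(6.37×10^-7 + 1.62×10^-7)^0.04 = 0.3764 m = 376 mm
Check: V = 3.07 m/s, Re = 2.51×10^6, f = 0.01336, h_f = 21.4 m ≈ 22.4 m ✓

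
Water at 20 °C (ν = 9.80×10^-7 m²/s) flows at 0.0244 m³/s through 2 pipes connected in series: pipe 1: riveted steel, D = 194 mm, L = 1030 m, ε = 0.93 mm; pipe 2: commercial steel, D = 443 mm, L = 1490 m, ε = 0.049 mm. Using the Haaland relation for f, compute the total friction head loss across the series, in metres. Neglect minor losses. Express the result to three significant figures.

H ≈ 5.72 m

Pipe 1: V = 0.8255 m/s, Re = 1.63×10^5, ε/D = 0.00479, f = 0.03058, h_1 = f(L/D)V²/2g = 5.639 m
Pipe 2: V = 0.1583 m/s, Re = 7.16×10^4, ε/D = 1.11×10^-4, f = 0.01953, h_2 = f(L/D)V²/2g = 0.08392 m
Series → Q common, losses add: H = Σh = 5.723 m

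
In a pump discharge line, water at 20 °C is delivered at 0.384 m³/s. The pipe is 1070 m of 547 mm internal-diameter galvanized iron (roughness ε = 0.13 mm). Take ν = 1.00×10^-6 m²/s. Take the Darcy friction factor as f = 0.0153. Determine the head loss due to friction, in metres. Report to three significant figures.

h_f ≈ 4.07 m

V = 4Q/(πD²) = 4·0.384/(π·0.547²) = 1.634 m/s
h_f = f(L/D)V²/(2g) = 0.01530·(1070/0.547)·1.634²/(2·9.81) = 4.073 m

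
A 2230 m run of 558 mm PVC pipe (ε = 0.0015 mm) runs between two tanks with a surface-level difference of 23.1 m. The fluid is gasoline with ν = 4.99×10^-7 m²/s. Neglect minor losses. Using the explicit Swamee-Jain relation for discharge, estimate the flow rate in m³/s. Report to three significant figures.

Swamee-Jain (Type II): Q = -0.965·√(gD⁵h_f/L)·ln[ε/(3.7D) + √(3.17ν²L/(gD³h_f))]
√(gD⁵h_f/L) = √(9.81·0.558⁵·23.1/2230) = 0.07414
ε/(3.7D) = 7.27×10^-7; √(3.17ν²L/(gD³h_f)) = 6.69×10^-6
Q = -0.965·0.07414·ln(7.413×10^-6) = 0.8452 m³/s
Check: V = 3.46 m/s, Re = 3.86×10^6, f = 0.009517, h_f = 23.2 m ≈ 23.1 m ✓

Q ≈ 0.845 m³/s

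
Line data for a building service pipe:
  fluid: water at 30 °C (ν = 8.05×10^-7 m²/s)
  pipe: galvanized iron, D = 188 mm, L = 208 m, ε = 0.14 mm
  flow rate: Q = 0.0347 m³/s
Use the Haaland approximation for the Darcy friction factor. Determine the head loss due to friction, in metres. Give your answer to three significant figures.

h_f ≈ 1.71 m

V = 4Q/(πD²) = 4·0.0347/(π·0.188²) = 1.250 m/s
Re = VD/ν = 1.250·0.188/8.05×10^-7 = 2.92×10^5 → turbulent
ε/D = 0.14/188 = 7.45×10^-4
Haaland: f = 0.01940
h_f = f(L/D)V²/(2g) = 0.01940·(208/0.188)·1.250²/(2·9.81) = 1.709 m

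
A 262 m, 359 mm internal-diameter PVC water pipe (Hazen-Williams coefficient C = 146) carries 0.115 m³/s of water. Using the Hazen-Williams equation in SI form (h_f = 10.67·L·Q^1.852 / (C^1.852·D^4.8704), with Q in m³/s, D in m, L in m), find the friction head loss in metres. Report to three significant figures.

h_f ≈ 0.733 m

h_f = 10.67·262·0.115^1.852 / (146^1.852·0.359^4.8704) = 0.7334 m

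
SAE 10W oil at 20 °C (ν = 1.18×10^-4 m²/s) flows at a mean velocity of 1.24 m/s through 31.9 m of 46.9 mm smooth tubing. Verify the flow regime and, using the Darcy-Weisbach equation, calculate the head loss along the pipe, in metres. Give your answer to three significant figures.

Re = VD/ν = 1.24·0.04690/1.18×10^-4 = 493 → laminar (Re < 2300)
f = 64/Re = 0.1299
h_f = f(L/D)V²/(2g) = 0.1299·(31.9/0.04690)·1.24²/(2·9.81) = 6.922 m

h_f ≈ 6.92 m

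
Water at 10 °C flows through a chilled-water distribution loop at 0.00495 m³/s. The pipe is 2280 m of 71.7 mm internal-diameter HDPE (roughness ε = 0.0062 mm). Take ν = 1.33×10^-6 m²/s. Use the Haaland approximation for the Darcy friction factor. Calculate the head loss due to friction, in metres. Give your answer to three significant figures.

h_f ≈ 48.1 m

V = 4Q/(πD²) = 4·0.00495/(π·0.0717²) = 1.226 m/s
Re = VD/ν = 1.226·0.0717/1.33×10^-6 = 6.61×10^4 → turbulent
ε/D = 0.0062/71.7 = 8.65×10^-5
Haaland: f = 0.01976
h_f = f(L/D)V²/(2g) = 0.01976·(2280/0.0717)·1.226²/(2·9.81) = 48.13 m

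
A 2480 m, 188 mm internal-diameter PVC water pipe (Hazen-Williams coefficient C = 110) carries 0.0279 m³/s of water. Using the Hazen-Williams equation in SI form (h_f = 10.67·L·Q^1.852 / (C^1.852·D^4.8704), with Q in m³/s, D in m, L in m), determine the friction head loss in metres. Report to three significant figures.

h_f = 10.67·2480·0.0279^1.852 / (110^1.852·0.188^4.8704) = 19.88 m

h_f ≈ 19.9 m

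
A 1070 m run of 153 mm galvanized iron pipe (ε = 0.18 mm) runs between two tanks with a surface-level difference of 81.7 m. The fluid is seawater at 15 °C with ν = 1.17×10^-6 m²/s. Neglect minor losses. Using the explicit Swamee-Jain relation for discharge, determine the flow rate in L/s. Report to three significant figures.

Swamee-Jain (Type II): Q = -0.965·√(gD⁵h_f/L)·ln[ε/(3.7D) + √(3.17ν²L/(gD³h_f))]
√(gD⁵h_f/L) = √(9.81·0.153⁵·81.7/1070) = 0.007925
ε/(3.7D) = 3.18×10^-4; √(3.17ν²L/(gD³h_f)) = 4.02×10^-5
Q = -0.965·0.007925·ln(3.582×10^-4) = 0.06068 m³/s
Check: V = 3.30 m/s, Re = 4.32×10^5, f = 0.02118, h_f = 82.2 m ≈ 81.7 m ✓

Q ≈ 60.7 L/s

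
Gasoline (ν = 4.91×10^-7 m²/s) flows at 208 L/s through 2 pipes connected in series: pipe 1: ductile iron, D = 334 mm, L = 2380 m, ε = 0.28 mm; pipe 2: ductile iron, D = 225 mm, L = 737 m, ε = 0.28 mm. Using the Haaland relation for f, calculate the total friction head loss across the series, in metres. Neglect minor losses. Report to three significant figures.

H ≈ 134 m

Pipe 1: V = 2.374 m/s, Re = 1.61×10^6, ε/D = 8.38×10^-4, f = 0.01905, h_1 = f(L/D)V²/2g = 38.98 m
Pipe 2: V = 5.231 m/s, Re = 2.40×10^6, ε/D = 0.00124, f = 0.02086, h_2 = f(L/D)V²/2g = 95.31 m
Series → Q common, losses add: H = Σh = 134.3 m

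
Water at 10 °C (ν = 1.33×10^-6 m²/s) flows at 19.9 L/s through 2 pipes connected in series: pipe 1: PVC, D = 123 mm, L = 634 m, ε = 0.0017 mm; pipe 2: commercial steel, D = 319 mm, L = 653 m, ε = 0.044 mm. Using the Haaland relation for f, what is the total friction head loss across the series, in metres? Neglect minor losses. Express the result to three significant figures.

Pipe 1: V = 1.675 m/s, Re = 1.55×10^5, ε/D = 1.38×10^-5, f = 0.01637, h_1 = f(L/D)V²/2g = 12.06 m
Pipe 2: V = 0.2490 m/s, Re = 5.97×10^4, ε/D = 1.38×10^-4, f = 0.02036, h_2 = f(L/D)V²/2g = 0.1317 m
Series → Q common, losses add: H = Σh = 12.19 m

H ≈ 12.2 m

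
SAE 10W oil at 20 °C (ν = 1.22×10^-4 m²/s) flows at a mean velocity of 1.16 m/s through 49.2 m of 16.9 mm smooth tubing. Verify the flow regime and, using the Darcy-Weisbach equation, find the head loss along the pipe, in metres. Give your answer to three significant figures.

Re = VD/ν = 1.16·0.01690/1.22×10^-4 = 161 → laminar (Re < 2300)
f = 64/Re = 0.3983
h_f = f(L/D)V²/(2g) = 0.3983·(49.2/0.01690)·1.16²/(2·9.81) = 79.52 m

h_f ≈ 79.5 m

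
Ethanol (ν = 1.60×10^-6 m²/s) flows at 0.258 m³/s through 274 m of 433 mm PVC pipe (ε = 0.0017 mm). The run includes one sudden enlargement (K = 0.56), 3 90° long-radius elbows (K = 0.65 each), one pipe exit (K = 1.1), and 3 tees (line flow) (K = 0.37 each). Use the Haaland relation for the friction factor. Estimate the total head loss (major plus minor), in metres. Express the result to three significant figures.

H_L ≈ 2.05 m

V = 4Q/(πD²) = 1.752 m/s; V²/2g = 0.1565 m
Re = 4.74×10^5, ε/D = 3.93×10^-6 → f = 0.01323 (Haaland)
Major: h_f = f(L/D)·V²/2g = 0.01323·632.8·0.1565 = 1.310 m
Minor: ΣK = 4.72; h_m = ΣK·V²/2g = 0.7385 m
Total H_L = 1.310 + 0.7385 = 2.048 m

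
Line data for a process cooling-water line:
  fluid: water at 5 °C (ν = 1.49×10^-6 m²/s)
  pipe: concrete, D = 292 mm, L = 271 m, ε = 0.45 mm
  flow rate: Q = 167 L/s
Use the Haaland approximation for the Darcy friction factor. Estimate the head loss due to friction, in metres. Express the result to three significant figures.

h_f ≈ 6.57 m

V = 4Q/(πD²) = 4·0.167/(π·0.292²) = 2.494 m/s
Re = VD/ν = 2.494·0.292/1.49×10^-6 = 4.89×10^5 → turbulent
ε/D = 0.45/292 = 0.00154
Haaland: f = 0.02232
h_f = f(L/D)V²/(2g) = 0.02232·(271/0.292)·2.494²/(2·9.81) = 6.565 m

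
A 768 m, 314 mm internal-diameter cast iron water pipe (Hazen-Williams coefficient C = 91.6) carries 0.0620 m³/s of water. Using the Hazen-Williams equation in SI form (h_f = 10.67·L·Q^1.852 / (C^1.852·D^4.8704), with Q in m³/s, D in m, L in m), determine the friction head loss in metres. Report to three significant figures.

h_f ≈ 3.12 m

h_f = 10.67·768·0.0620^1.852 / (91.6^1.852·0.314^4.8704) = 3.117 m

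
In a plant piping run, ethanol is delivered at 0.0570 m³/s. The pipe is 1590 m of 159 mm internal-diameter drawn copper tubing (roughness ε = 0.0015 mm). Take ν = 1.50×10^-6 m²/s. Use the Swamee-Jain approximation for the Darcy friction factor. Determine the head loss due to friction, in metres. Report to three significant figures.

V = 4Q/(πD²) = 4·0.0570/(π·0.159²) = 2.871 m/s
Re = VD/ν = 2.871·0.159/1.50×10^-6 = 3.04×10^5 → turbulent
ε/D = 0.0015/159 = 9.43×10^-6
Swamee-Jain: f = 0.01445
h_f = f(L/D)V²/(2g) = 0.01445·(1590/0.159)·2.871²/(2·9.81) = 60.69 m

h_f ≈ 60.7 m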